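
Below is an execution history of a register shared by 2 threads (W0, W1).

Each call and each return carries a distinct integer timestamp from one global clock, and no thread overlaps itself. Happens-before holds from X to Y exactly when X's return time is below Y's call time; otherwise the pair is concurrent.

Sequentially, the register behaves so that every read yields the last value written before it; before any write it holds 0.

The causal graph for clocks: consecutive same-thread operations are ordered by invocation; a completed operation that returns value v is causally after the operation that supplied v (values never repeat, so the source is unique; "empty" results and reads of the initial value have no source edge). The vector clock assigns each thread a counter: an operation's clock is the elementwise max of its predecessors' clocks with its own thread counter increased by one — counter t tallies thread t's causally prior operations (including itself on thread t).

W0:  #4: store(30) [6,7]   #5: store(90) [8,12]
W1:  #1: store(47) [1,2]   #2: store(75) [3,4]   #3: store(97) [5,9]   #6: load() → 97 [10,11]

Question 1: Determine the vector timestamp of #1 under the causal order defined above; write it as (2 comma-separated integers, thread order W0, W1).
Answer: (0, 1)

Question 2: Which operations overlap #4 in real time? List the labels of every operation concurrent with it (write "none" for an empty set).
Answer: #3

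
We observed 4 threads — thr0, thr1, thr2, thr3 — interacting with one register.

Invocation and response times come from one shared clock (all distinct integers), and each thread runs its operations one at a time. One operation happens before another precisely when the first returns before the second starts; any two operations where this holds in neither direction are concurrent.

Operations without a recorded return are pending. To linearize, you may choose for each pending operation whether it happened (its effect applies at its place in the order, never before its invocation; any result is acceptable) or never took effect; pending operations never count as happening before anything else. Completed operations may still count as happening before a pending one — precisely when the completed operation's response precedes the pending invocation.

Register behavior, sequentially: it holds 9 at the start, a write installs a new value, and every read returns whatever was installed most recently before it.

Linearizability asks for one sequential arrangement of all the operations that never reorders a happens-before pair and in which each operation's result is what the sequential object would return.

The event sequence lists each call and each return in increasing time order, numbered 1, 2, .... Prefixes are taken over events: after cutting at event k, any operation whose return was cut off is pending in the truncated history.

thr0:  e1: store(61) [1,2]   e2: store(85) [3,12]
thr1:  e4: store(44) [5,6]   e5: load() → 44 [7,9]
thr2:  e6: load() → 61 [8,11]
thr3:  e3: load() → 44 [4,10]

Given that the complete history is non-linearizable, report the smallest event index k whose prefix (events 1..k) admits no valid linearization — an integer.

11

events 1..10 are linearizable; a witness order is e1, e2, e4, e3, e5:
step 1: e1 store(61) — value 61
step 2: e2 store(85) (pending, included) — value 85
step 3: e4 store(44) — value 44
step 4: e3 load() → 44 — value 44
step 5: e5 load() → 44 — value 44
with event 11 included (e6 responding at time 11), all real-time-consistent orders fail
completion choices over the 1 pending operation (e2) were checked; none helps
sample order e1, e3, e4, e5, e6 (pending dropped) stalls at step 2 — e3 load() → 44 has no legal effect
sample order e1, e3, e4, e6, e5 (pending dropped) stalls at step 2 — e3 load() → 44 has no legal effect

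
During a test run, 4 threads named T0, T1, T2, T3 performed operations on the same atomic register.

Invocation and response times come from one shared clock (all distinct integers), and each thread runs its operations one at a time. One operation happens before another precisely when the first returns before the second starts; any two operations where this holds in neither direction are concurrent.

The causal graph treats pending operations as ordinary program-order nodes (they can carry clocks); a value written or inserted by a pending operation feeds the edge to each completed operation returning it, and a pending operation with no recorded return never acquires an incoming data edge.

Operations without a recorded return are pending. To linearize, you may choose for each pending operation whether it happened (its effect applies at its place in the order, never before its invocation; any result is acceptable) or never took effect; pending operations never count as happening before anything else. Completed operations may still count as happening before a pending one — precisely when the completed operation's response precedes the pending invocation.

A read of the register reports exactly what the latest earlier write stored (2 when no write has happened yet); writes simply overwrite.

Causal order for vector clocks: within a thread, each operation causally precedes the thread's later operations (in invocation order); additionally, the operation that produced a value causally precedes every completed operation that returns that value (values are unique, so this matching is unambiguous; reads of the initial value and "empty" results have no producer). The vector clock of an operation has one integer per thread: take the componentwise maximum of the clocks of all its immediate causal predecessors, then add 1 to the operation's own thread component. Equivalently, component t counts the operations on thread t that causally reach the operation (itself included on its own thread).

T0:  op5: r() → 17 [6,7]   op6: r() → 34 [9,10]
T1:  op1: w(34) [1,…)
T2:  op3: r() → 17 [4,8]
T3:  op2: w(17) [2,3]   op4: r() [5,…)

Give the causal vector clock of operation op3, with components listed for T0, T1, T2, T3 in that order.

(0, 0, 1, 1)

op2 (invocation 2): nothing precedes it; T3's component alone gives (0, 0, 0, 1)
op1 (invocation 1): nothing precedes it; T1's component alone gives (0, 1, 0, 0)
merge at op4 (invoked 5): VC(op2)=(0, 0, 0, 1), own-thread bump on T3 → (0, 0, 0, 2)
merge at op3 (invoked 4): VC(op2)=(0, 0, 0, 1), own-thread bump on T2 → (0, 0, 1, 1)
merge at op5 (invoked 6): VC(op2)=(0, 0, 0, 1), own-thread bump on T0 → (1, 0, 0, 1)
merge at op6 (invoked 9): VC(op1)=(0, 1, 0, 0), VC(op5)=(1, 0, 0, 1), own-thread bump on T0 → (2, 1, 0, 1)
target: VC(op3) = (0, 0, 1, 1)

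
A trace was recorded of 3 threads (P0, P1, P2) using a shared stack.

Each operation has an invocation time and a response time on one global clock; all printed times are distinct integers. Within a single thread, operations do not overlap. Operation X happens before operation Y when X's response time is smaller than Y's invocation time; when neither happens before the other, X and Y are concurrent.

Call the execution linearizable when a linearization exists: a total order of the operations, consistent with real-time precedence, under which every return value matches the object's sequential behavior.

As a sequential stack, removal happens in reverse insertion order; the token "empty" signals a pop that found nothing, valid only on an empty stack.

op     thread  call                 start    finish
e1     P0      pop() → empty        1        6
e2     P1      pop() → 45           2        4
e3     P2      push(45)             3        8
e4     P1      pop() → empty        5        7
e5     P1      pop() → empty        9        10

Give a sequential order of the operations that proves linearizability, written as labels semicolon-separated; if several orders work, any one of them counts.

e1; e3; e2; e4; e5

1. e1 pop() → empty, leaving stack <>
2. e3 push(45), leaving stack <45>
3. e2 pop() → 45, leaving stack <>
4. e4 pop() → empty, leaving stack <>
5. e5 pop() → empty, leaving stack <>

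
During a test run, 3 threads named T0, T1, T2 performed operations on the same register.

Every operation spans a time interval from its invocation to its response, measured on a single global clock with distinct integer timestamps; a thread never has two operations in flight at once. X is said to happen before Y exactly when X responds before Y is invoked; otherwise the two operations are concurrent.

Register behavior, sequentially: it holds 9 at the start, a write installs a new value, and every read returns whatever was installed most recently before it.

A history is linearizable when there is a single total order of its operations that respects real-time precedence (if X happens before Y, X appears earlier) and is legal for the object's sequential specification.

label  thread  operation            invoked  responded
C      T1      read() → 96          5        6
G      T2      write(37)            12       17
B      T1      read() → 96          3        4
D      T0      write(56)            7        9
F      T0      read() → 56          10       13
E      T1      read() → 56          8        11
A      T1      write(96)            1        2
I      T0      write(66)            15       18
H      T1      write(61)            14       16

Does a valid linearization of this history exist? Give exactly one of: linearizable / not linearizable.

linearizable

one valid linearization: A, B, C, D, E, F, G, H, I
1. A write(96), leaving value 96
2. B read() → 96, leaving value 96
3. C read() → 96, leaving value 96
4. D write(56), leaving value 56
5. E read() → 56, leaving value 56
6. F read() → 56, leaving value 56
7. G write(37), leaving value 37
8. H write(61), leaving value 61
9. I write(66), leaving value 66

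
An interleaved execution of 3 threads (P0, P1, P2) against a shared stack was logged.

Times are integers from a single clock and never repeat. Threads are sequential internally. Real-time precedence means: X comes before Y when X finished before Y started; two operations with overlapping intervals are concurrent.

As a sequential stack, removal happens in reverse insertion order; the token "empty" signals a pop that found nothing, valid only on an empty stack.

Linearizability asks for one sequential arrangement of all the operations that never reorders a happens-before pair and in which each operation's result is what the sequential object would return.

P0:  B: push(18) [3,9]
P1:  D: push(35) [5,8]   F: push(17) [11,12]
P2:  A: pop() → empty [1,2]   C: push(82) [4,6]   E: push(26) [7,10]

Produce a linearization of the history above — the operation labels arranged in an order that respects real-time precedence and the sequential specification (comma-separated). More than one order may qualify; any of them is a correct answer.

A, B, C, D, E, F

after step 1 (A pop() → empty): stack <>
after step 2 (B push(18)): stack <18>
after step 3 (C push(82)): stack <18,82>
after step 4 (D push(35)): stack <18,82,35>
after step 5 (E push(26)): stack <18,82,35,26>
after step 6 (F push(17)): stack <18,82,35,26,17>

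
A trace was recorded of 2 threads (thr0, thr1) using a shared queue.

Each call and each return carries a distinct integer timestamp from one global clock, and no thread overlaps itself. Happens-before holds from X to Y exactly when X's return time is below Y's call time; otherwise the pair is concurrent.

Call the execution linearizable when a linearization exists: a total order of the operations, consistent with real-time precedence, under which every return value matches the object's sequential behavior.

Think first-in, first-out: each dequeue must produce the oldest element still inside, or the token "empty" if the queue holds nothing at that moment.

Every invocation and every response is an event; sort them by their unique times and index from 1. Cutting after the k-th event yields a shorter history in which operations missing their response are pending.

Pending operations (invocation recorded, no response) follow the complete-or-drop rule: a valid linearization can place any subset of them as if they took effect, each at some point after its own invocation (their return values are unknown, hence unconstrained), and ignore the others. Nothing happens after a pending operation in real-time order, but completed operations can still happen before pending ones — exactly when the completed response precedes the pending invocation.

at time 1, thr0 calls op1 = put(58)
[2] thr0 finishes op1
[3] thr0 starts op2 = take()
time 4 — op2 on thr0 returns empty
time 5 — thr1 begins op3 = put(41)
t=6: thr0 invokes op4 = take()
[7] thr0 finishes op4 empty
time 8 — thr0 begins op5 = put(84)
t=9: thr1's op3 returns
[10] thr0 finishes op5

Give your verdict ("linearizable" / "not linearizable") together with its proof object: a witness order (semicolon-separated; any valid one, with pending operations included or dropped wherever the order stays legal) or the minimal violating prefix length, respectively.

not linearizable — minimal violating prefix: 4 events

events 1..3 are fine; event 4 — the response of op2 at time 4 — makes the prefix non-linearizable
one real-time candidate order over the 2 completed operations — the queue replay rejects it
take op1, op2: step 2 already fails, because op2 take() → empty cannot occur there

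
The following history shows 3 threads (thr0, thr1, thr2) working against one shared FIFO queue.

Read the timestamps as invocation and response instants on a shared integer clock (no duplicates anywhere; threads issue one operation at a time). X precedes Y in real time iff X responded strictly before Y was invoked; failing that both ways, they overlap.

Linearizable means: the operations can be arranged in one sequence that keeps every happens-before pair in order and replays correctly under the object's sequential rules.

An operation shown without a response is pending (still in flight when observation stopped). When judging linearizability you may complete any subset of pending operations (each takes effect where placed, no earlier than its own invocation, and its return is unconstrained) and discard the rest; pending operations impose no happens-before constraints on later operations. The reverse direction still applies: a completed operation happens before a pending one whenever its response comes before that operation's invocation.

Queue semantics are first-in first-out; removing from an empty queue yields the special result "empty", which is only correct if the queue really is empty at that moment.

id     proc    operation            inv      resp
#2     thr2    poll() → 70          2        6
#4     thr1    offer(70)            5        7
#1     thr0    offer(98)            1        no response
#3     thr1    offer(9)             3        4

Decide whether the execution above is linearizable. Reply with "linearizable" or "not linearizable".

through event 5 a valid linearization exists; event 6 (#2 responding at time 6) ends that
2 completed operations, 2 real-time-consistent orders — every FIFO queue replay fails
include/drop combinations of the 2 pending operations (#1, #4) were all tried; none helps
for example #2, #3 (pending dropped) fails at step 1: #2 poll() → 70 is not legal there
for example #3, #2 (pending dropped) fails at step 2: #2 poll() → 70 is not legal there

not linearizable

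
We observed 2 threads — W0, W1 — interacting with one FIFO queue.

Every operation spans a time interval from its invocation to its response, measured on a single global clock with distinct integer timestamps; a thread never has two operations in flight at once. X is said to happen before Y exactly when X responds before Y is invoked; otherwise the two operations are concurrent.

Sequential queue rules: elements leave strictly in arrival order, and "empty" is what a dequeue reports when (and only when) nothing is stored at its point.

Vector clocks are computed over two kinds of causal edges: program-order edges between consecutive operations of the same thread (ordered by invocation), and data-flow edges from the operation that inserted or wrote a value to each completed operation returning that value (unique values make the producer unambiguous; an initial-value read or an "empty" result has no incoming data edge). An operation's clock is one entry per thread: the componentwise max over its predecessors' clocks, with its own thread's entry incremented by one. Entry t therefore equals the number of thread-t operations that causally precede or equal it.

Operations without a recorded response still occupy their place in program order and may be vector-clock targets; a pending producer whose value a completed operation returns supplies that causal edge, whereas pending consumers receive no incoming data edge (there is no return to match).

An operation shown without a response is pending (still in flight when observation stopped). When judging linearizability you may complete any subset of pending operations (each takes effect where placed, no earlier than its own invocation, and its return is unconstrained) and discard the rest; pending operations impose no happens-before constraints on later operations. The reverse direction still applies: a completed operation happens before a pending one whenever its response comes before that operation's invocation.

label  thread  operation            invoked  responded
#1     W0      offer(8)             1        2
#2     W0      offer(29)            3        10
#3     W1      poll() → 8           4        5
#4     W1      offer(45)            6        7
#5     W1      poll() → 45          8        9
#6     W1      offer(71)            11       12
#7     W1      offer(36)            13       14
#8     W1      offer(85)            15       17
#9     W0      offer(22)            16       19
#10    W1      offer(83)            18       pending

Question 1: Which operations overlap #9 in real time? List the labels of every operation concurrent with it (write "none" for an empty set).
#10, #8

#9 spans [16,19]: anything still running between times 16 and 19 counts as concurrent
#1 [1,2]: before
#2 [3,10]: before
#3 [4,5]: before
#4 [6,7]: before
#5 [8,9]: before
#6 [11,12]: before
#7 [13,14]: before
#8 [15,17]: concurrent
#10 [18,…): concurrent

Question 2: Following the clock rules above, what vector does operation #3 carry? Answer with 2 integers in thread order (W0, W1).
(1, 1)

no predecessors for #1 (invoked 1): W0 increments from zero → (1, 0)
#3, invoked 4, takes VC(#1)=(1, 0) under max, adds 1 for W1 → (1, 1)
#2, invoked 3, takes VC(#1)=(1, 0) under max, adds 1 for W0 → (2, 0)
#4, invoked 6, takes VC(#3)=(1, 1) under max, adds 1 for W1 → (1, 2)
#9, invoked 16, takes VC(#2)=(2, 0) under max, adds 1 for W0 → (3, 0)
#5, invoked 8, takes VC(#4)=(1, 2) under max, adds 1 for W1 → (1, 3)
#6, invoked 11, takes VC(#5)=(1, 3) under max, adds 1 for W1 → (1, 4)
#7, invoked 13, takes VC(#6)=(1, 4) under max, adds 1 for W1 → (1, 5)
#8, invoked 15, takes VC(#7)=(1, 5) under max, adds 1 for W1 → (1, 6)
#10, invoked 18, takes VC(#8)=(1, 6) under max, adds 1 for W1 → (1, 7)
target: VC(#3) = (1, 1)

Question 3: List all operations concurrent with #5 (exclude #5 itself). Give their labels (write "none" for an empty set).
#2

#5 runs from 8 to 9; window-overlapping ops are concurrent
#1 [1,2]: before
#2 [3,10]: concurrent
#3 [4,5]: before
#4 [6,7]: before
#6 [11,12]: after
#7 [13,14]: after
#8 [15,17]: after
#9 [16,19]: after
#10 [18,…): after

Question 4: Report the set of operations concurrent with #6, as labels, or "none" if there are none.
none

#6 spans [11,12]; an op avoiding the whole window 11..12 is ordered, any other is concurrent
#1 [1,2]: before
#2 [3,10]: before
#3 [4,5]: before
#4 [6,7]: before
#5 [8,9]: before
#7 [13,14]: after
#8 [15,17]: after
#9 [16,19]: after
#10 [18,…): after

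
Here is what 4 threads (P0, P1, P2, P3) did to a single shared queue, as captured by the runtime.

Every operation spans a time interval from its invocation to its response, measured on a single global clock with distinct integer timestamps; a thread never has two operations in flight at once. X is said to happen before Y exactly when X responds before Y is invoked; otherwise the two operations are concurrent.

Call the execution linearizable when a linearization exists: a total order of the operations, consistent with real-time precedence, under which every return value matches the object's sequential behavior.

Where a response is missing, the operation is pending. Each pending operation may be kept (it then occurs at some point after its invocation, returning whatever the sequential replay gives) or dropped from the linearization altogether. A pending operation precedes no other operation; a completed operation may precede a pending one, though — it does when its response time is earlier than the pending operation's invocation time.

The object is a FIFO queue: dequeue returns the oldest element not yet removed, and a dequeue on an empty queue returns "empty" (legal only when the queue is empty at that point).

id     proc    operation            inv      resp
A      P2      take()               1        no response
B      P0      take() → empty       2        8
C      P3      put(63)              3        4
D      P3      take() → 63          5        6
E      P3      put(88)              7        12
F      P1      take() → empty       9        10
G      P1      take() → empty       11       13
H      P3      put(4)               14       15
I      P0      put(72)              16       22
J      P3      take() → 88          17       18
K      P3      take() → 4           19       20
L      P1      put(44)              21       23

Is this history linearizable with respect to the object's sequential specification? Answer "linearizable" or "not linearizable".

linearizable

witness order: A, B, C, D, F, G, E, H, I, J, K, L
after step 1 (A take() (pending, included)): queue <>
after step 2 (B take() → empty): queue <>
after step 3 (C put(63)): queue <63>
after step 4 (D take() → 63): queue <>
after step 5 (F take() → empty): queue <>
after step 6 (G take() → empty): queue <>
after step 7 (E put(88)): queue <88>
after step 8 (H put(4)): queue <88,4>
after step 9 (I put(72)): queue <88,4,72>
after step 10 (J take() → 88): queue <4,72>
after step 11 (K take() → 4): queue <72>
after step 12 (L put(44)): queue <72,44>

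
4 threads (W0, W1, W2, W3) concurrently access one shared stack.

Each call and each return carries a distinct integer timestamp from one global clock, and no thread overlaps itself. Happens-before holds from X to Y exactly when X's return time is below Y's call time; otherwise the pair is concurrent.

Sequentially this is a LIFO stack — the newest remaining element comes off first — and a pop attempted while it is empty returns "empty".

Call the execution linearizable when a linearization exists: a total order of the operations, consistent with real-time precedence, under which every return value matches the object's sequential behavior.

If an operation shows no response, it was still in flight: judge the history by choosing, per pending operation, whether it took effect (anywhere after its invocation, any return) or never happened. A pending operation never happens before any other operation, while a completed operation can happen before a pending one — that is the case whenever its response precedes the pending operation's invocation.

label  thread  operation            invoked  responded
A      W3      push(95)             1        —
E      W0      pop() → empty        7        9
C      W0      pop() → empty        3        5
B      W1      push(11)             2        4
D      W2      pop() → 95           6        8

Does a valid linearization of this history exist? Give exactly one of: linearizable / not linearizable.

not linearizable

the violation lands at event 9, E's response at time 9: events 1..8 linearize, events 1..9 do not
no legal order exists: 4 real-time-consistent candidates over 4 completed stack operations, all rejected
including or dropping the 1 pending operation (A) in any combination fails
for example B, C, D, E (pending dropped) fails at step 2: C pop() → empty is not legal there
for example B, C, E, D (pending dropped) fails at step 2: C pop() → empty is not legal there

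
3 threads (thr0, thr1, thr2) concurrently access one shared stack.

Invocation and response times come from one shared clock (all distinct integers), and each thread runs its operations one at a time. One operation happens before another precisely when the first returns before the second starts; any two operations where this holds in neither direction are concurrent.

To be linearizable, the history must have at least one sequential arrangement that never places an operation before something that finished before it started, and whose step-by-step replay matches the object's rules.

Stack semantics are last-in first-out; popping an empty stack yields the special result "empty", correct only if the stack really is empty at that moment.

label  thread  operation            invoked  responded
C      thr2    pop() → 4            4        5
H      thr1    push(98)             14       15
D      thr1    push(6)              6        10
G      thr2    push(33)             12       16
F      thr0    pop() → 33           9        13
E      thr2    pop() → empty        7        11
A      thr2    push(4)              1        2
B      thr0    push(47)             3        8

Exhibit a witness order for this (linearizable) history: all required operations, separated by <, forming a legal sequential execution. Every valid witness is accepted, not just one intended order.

1. A push(4), leaving stack <4>
2. C pop() → 4, leaving stack <>
3. E pop() → empty, leaving stack <>
4. B push(47), leaving stack <47>
5. D push(6), leaving stack <47,6>
6. G push(33), leaving stack <47,6,33>
7. F pop() → 33, leaving stack <47,6>
8. H push(98), leaving stack <47,6,98>

A < C < E < B < D < G < F < H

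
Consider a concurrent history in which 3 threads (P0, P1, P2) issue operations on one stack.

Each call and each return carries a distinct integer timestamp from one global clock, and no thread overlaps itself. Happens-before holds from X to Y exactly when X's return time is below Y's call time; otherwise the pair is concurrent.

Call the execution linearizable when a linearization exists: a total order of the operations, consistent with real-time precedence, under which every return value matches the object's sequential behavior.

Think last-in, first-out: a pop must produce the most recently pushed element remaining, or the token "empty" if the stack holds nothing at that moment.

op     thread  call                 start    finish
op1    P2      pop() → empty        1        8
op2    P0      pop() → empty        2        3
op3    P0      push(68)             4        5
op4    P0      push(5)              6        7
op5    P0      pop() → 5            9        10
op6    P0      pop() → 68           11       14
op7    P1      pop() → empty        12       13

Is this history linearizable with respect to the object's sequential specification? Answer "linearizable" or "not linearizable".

linearizable

witness order: op1, op2, op3, op4, op5, op6, op7
after step 1 (op1 pop() → empty): stack <>
after step 2 (op2 pop() → empty): stack <>
after step 3 (op3 push(68)): stack <68>
after step 4 (op4 push(5)): stack <68,5>
after step 5 (op5 pop() → 5): stack <68>
after step 6 (op6 pop() → 68): stack <>
after step 7 (op7 pop() → empty): stack <>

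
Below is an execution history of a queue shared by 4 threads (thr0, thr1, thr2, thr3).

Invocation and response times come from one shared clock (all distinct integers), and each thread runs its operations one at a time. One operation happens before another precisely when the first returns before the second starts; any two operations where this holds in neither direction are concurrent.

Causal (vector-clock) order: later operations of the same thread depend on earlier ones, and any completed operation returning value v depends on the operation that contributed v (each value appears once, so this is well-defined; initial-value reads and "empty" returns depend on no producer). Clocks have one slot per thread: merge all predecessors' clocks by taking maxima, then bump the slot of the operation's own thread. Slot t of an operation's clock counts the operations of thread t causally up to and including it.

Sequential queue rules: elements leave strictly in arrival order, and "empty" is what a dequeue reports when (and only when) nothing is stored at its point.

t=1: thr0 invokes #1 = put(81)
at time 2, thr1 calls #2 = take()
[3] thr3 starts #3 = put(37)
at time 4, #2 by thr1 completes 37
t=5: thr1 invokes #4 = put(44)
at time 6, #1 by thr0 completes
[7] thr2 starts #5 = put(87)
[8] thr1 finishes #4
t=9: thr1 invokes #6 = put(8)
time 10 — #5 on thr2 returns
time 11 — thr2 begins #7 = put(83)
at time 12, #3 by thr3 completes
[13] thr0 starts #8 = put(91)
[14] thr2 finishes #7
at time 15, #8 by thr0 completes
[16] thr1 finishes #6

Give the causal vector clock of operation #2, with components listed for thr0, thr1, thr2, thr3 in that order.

invoked at 3, #3 has no predecessors; its own thr3 bump gives (0, 0, 0, 1)
invoked at 7, #5 has no predecessors; its own thr2 bump gives (0, 0, 1, 0)
invoked at 1, #1 has no predecessors; its own thr0 bump gives (1, 0, 0, 0)
#7 (invocation 11): componentwise max over VC(#5)=(0, 0, 1, 0), +1 at thr2, giving (0, 0, 2, 0)
#2 (invocation 2): componentwise max over VC(#3)=(0, 0, 0, 1), +1 at thr1, giving (0, 1, 0, 1)
#8 (invocation 13): componentwise max over VC(#1)=(1, 0, 0, 0), +1 at thr0, giving (2, 0, 0, 0)
#4 (invocation 5): componentwise max over VC(#2)=(0, 1, 0, 1), +1 at thr1, giving (0, 2, 0, 1)
#6 (invocation 9): componentwise max over VC(#4)=(0, 2, 0, 1), +1 at thr1, giving (0, 3, 0, 1)
target: VC(#2) = (0, 1, 0, 1)

(0, 1, 0, 1)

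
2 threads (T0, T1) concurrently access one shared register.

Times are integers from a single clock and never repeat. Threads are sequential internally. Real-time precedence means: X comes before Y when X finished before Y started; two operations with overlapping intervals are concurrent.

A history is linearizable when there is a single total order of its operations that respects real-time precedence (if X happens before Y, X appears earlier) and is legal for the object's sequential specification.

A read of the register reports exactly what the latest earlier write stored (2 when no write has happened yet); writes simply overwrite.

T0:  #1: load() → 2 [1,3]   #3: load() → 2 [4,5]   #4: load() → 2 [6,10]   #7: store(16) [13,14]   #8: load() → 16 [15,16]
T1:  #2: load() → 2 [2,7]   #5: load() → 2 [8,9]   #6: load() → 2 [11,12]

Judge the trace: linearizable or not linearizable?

linearizable

one valid linearization: #1, #2, #3, #4, #5, #6, #7, #8
step 1: #1 load() → 2 — value 2
step 2: #2 load() → 2 — value 2
step 3: #3 load() → 2 — value 2
step 4: #4 load() → 2 — value 2
step 5: #5 load() → 2 — value 2
step 6: #6 load() → 2 — value 2
step 7: #7 store(16) — value 16
step 8: #8 load() → 16 — value 16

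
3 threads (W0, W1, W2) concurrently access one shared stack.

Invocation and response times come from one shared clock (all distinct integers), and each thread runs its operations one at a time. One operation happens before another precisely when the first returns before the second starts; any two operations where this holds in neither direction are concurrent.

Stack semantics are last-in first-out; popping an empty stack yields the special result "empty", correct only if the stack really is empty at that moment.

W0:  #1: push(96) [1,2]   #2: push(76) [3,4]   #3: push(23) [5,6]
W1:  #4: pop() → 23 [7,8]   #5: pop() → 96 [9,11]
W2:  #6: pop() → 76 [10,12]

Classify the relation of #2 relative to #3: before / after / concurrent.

before

#2 spans [3,4], #3 spans [5,6]
resp(#2)=4 < inv(#3)=5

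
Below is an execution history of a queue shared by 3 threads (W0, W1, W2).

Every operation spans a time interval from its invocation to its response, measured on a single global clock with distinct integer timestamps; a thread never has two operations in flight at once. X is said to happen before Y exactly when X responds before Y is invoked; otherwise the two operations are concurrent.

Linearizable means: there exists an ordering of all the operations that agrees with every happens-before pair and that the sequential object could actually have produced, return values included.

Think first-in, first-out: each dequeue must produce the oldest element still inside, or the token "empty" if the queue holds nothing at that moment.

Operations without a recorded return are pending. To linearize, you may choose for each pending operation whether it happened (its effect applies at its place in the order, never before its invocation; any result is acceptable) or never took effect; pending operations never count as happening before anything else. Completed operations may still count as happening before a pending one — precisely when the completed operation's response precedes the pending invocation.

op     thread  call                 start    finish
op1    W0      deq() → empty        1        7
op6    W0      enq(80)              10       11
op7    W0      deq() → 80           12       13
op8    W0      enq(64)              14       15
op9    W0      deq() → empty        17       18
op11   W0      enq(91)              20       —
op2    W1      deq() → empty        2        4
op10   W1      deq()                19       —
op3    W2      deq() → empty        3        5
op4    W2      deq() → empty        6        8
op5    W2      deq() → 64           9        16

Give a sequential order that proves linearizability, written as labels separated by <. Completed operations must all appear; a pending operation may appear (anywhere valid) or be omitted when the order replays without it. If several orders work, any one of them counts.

1. op1 deq() → empty, leaving queue <>
2. op2 deq() → empty, leaving queue <>
3. op3 deq() → empty, leaving queue <>
4. op4 deq() → empty, leaving queue <>
5. op6 enq(80), leaving queue <80>
6. op7 deq() → 80, leaving queue <>
7. op8 enq(64), leaving queue <64>
8. op5 deq() → 64, leaving queue <>
9. op9 deq() → empty, leaving queue <>

op1 < op2 < op3 < op4 < op6 < op7 < op8 < op5 < op9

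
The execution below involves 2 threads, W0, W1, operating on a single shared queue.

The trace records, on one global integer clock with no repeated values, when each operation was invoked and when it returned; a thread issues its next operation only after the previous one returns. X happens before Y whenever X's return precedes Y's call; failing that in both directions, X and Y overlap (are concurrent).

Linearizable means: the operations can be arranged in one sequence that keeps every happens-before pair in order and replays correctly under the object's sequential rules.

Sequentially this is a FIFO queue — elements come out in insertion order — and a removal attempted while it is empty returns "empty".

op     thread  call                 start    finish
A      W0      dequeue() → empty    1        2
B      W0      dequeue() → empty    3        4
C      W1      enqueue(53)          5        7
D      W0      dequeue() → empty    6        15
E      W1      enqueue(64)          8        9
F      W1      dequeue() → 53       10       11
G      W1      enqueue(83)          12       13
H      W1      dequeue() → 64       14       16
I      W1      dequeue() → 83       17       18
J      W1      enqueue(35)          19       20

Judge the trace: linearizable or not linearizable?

one valid linearization: A, B, D, C, E, F, G, H, I, J
step 1: A dequeue() → empty — queue <>
step 2: B dequeue() → empty — queue <>
step 3: D dequeue() → empty — queue <>
step 4: C enqueue(53) — queue <53>
step 5: E enqueue(64) — queue <53,64>
step 6: F dequeue() → 53 — queue <64>
step 7: G enqueue(83) — queue <64,83>
step 8: H dequeue() → 64 — queue <83>
step 9: I dequeue() → 83 — queue <>
step 10: J enqueue(35) — queue <35>

linearizable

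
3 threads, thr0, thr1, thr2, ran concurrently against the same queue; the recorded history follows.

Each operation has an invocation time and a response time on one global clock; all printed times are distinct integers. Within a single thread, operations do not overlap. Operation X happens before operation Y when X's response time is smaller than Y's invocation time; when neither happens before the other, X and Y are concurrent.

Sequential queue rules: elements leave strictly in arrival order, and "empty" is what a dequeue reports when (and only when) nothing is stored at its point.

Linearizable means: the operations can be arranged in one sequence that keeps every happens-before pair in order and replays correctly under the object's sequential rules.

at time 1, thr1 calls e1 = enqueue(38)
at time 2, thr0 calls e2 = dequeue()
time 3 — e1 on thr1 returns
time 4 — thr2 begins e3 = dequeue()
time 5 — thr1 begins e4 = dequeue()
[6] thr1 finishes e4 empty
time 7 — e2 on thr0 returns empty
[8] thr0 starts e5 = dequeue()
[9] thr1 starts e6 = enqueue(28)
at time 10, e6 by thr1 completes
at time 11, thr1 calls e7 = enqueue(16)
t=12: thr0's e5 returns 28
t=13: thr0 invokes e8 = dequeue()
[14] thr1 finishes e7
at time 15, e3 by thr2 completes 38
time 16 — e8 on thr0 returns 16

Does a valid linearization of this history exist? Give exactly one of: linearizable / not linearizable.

linearizable

a witness: e1, e3, e2, e4, e6, e5, e7, e8
after step 1 (e1 enqueue(38)): queue <38>
after step 2 (e3 dequeue() → 38): queue <>
after step 3 (e2 dequeue() → empty): queue <>
after step 4 (e4 dequeue() → empty): queue <>
after step 5 (e6 enqueue(28)): queue <28>
after step 6 (e5 dequeue() → 28): queue <>
after step 7 (e7 enqueue(16)): queue <16>
after step 8 (e8 dequeue() → 16): queue <>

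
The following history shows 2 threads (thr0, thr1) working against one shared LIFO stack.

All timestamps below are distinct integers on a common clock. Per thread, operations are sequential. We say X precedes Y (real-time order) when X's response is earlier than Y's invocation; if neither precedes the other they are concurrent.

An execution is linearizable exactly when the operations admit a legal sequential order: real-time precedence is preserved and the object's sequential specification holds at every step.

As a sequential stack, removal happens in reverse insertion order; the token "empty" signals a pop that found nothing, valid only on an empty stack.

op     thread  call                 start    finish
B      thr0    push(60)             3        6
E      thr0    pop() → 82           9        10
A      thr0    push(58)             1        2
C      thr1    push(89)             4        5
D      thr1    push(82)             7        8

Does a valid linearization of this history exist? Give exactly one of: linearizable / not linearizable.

linearizable

one valid linearization: A, B, C, D, E
step 1: A push(58) — stack <58>
step 2: B push(60) — stack <58,60>
step 3: C push(89) — stack <58,60,89>
step 4: D push(82) — stack <58,60,89,82>
step 5: E pop() → 82 — stack <58,60,89>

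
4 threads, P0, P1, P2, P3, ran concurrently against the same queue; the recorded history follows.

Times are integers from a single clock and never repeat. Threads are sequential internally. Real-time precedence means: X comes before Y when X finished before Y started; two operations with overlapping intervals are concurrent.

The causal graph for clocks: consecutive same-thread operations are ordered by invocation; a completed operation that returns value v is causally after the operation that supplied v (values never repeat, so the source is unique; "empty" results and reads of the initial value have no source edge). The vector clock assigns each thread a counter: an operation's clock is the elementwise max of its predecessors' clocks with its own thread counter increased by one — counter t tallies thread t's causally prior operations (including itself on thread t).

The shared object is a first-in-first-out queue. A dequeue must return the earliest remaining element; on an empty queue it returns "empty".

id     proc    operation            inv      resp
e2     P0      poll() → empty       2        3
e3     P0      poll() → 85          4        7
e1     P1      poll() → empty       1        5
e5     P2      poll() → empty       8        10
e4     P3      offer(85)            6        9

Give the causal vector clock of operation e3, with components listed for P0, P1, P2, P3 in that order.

(2, 0, 0, 1)

invoked at 6, e4 has no predecessors; its own P3 bump gives (0, 0, 0, 1)
invoked at 8, e5 has no predecessors; its own P2 bump gives (0, 0, 1, 0)
invoked at 1, e1 has no predecessors; its own P1 bump gives (0, 1, 0, 0)
invoked at 2, e2 has no predecessors; its own P0 bump gives (1, 0, 0, 0)
e3, invoked 4, takes VC(e2)=(1, 0, 0, 0), VC(e4)=(0, 0, 0, 1) under max, adds 1 for P0 → (2, 0, 0, 1)
target: VC(e3) = (2, 0, 0, 1)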